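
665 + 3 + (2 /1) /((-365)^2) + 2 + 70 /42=268448381 /399675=671.67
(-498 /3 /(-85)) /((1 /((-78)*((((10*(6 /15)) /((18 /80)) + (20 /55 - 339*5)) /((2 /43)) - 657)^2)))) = -205276742584.91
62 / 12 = 31 / 6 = 5.17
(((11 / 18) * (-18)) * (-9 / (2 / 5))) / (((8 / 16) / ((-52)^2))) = 1338480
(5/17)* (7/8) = 35/136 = 0.26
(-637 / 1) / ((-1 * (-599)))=-637 / 599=-1.06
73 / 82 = 0.89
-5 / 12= -0.42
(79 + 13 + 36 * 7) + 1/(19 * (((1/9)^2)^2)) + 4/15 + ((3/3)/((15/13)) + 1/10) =393613/570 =690.55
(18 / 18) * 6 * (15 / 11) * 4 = 360 / 11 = 32.73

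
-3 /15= -1 /5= -0.20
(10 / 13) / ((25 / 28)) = 56 / 65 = 0.86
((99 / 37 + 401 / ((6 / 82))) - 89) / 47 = 598735 / 5217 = 114.77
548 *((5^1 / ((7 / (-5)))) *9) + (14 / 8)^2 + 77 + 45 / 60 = -1963749 / 112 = -17533.47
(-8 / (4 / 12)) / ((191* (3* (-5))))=8 / 955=0.01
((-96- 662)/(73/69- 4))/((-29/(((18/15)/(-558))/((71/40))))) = 139472/12957287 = 0.01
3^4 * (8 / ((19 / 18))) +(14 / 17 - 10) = 195324 / 323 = 604.72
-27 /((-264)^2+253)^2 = -27 /4892862601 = -0.00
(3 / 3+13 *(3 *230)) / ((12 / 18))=26913 / 2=13456.50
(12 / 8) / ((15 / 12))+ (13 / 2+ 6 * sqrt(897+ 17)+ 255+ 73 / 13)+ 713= 6 * sqrt(914)+ 127571 / 130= 1162.71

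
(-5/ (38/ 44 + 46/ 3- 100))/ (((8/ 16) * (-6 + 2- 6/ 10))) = -3300/ 127213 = -0.03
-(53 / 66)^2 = -2809 / 4356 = -0.64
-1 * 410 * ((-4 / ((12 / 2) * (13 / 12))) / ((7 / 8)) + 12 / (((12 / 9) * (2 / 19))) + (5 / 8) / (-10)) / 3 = -25291465 / 2184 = -11580.34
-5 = -5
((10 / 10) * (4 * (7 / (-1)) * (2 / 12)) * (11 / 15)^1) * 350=-10780 / 9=-1197.78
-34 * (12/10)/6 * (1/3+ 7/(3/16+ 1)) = -2414/57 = -42.35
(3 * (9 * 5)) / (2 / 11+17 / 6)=8910 / 199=44.77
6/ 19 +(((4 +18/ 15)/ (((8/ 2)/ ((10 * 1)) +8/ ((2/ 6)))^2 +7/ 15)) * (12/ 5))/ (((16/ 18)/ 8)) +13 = 13.50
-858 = -858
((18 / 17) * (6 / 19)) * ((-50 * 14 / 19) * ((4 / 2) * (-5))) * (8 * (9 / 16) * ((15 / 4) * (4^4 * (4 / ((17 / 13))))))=169827840000 / 104329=1627810.48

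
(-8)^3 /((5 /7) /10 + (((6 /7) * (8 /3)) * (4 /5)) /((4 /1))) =-35840 /37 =-968.65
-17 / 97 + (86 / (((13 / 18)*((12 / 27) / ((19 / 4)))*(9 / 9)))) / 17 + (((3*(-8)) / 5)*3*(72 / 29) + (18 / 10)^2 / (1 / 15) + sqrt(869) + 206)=323.01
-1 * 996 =-996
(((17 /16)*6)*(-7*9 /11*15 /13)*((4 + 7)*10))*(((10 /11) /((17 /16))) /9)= -63000 /143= -440.56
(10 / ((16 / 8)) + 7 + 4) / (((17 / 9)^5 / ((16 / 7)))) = 15116544 / 9938999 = 1.52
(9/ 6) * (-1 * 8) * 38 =-456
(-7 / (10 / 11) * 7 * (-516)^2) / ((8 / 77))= -690651423 / 5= -138130284.60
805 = 805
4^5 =1024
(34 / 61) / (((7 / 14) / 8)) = 544 / 61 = 8.92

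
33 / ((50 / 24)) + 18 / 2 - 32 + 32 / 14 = -853 / 175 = -4.87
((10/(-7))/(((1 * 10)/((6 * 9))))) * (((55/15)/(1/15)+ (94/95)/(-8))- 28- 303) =2833029/1330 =2130.10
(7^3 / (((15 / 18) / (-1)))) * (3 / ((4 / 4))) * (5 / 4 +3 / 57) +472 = -215933 / 190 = -1136.49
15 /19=0.79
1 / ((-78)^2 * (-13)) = -1 / 79092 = -0.00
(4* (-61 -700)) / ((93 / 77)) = -234388 / 93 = -2520.30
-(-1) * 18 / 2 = 9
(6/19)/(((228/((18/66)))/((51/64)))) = 153/508288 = 0.00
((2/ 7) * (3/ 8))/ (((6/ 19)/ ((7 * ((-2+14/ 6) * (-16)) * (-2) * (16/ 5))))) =1216/ 15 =81.07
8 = 8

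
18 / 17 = 1.06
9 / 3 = 3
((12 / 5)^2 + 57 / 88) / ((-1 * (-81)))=4699 / 59400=0.08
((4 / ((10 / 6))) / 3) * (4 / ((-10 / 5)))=-8 / 5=-1.60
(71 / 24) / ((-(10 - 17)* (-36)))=-71 / 6048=-0.01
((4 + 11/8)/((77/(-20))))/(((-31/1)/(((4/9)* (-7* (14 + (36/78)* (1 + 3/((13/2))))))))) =-34400/16731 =-2.06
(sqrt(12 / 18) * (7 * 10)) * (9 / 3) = 70 * sqrt(6) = 171.46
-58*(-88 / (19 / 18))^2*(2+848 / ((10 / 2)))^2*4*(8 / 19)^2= -27425394859180032 / 3258025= -8417797548.88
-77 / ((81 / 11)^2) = -9317 / 6561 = -1.42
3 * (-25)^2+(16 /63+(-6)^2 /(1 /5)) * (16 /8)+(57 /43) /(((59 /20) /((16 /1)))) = 358452589 /159831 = 2242.70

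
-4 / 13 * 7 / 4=-7 / 13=-0.54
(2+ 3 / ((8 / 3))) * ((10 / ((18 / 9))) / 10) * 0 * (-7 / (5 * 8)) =0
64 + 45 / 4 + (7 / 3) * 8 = 1127 / 12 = 93.92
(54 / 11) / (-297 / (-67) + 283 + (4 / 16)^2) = 57888 / 3390145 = 0.02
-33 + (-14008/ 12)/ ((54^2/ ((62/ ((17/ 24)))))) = -49601/ 729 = -68.04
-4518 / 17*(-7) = 1860.35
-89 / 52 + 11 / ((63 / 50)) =22993 / 3276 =7.02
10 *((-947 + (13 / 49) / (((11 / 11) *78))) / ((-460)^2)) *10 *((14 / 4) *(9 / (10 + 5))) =-278417 / 296240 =-0.94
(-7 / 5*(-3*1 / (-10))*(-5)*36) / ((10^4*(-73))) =-189 / 1825000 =-0.00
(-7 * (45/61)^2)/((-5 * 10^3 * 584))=567/434612800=0.00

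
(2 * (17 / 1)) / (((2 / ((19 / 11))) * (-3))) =-9.79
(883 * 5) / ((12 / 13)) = 57395 / 12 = 4782.92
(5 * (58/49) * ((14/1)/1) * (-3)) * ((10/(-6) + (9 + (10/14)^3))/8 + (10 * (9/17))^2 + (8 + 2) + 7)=-15864766825/1387778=-11431.78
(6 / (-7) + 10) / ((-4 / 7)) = -16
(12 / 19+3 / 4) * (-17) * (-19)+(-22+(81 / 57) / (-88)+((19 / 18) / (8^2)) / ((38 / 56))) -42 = 23008883 / 60192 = 382.26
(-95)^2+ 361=9386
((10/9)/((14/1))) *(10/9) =0.09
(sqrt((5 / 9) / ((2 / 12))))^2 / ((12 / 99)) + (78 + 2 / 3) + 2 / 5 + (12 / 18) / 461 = 491279 / 4610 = 106.57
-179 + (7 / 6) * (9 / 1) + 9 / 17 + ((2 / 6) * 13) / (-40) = -168.08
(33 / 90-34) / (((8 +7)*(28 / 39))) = -13117 / 4200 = -3.12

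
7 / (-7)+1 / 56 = -55 / 56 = -0.98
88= 88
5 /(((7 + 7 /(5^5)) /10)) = 78125 /10941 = 7.14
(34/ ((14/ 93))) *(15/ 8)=23715/ 56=423.48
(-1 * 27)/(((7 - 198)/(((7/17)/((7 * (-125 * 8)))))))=-0.00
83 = 83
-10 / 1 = -10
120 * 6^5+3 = 933123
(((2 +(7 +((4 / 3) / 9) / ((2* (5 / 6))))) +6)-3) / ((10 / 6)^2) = 544 / 125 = 4.35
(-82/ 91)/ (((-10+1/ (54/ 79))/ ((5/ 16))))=0.03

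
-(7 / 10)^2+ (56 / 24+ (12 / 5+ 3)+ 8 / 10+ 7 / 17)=8.46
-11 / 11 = -1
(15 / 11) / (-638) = -15 / 7018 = -0.00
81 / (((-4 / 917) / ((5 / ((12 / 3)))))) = -371385 / 16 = -23211.56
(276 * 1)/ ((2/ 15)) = 2070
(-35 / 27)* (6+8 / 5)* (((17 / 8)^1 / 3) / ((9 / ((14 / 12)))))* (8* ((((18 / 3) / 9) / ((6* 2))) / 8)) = -15827 / 314928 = -0.05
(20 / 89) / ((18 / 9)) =0.11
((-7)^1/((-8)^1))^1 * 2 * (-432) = -756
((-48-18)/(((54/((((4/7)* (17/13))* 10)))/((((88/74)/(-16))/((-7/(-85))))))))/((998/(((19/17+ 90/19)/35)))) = 19448935/14077834407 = 0.00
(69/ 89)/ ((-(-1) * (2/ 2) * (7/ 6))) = 414/ 623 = 0.66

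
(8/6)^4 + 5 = 661/81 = 8.16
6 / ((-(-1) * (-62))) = -3 / 31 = -0.10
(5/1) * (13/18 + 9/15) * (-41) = -4879/18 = -271.06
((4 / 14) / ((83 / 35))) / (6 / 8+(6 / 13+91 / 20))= 1300 / 62167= 0.02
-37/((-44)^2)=-37/1936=-0.02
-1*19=-19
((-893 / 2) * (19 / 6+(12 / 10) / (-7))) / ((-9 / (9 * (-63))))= -1685091 / 20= -84254.55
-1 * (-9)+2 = 11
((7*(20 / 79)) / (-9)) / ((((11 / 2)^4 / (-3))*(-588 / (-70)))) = 800 / 10409751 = 0.00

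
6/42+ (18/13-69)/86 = -5035/7826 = -0.64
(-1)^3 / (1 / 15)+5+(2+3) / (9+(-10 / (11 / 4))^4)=-26844485 / 2691769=-9.97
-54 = -54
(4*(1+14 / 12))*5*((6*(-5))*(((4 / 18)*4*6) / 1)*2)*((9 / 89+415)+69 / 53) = -81709596800 / 14151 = -5774121.74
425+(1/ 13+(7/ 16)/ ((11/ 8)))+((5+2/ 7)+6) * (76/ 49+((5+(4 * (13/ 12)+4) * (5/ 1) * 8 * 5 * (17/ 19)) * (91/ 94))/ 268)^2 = 4814077544672048008145/ 4955657052243433536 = 971.43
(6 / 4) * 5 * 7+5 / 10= 53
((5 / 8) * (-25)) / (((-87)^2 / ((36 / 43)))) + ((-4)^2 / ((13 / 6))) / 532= 1519699 / 125051654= 0.01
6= 6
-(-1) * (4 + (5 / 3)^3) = 233 / 27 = 8.63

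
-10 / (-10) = 1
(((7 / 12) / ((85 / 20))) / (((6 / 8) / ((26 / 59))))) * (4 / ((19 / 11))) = 32032 / 171513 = 0.19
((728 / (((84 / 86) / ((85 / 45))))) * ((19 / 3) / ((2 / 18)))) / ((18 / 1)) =361114 / 81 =4458.20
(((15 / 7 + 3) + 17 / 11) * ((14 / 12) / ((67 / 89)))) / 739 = 45835 / 3267858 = 0.01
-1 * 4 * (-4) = 16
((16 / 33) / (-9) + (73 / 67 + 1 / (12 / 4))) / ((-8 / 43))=-7.36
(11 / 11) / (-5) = -1 / 5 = -0.20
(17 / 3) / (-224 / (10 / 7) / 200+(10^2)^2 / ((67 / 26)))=142375 / 97480302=0.00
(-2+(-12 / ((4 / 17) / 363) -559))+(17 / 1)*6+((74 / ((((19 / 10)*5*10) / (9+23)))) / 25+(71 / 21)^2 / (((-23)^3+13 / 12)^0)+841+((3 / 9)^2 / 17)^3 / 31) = -234109829681243491 / 12920986724625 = -18118.57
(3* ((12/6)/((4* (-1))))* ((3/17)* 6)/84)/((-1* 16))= 9/7616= 0.00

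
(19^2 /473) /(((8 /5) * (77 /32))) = 7220 /36421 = 0.20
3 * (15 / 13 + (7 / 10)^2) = 6411 / 1300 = 4.93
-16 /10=-1.60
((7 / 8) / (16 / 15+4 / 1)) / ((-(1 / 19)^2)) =-1995 / 32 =-62.34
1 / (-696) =-1 / 696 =-0.00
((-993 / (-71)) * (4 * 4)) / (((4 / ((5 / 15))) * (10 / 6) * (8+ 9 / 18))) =7944 / 6035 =1.32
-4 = -4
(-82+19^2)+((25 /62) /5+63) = 21209 /62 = 342.08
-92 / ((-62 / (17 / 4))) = 391 / 62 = 6.31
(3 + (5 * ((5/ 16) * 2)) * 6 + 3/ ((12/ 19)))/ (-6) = -53/ 12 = -4.42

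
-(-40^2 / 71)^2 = -2560000 / 5041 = -507.84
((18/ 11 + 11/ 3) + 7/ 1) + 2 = 14.30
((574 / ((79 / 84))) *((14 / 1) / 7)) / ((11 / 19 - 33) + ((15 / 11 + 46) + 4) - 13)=3359048 / 16353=205.41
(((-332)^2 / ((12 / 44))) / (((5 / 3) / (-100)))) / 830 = -29216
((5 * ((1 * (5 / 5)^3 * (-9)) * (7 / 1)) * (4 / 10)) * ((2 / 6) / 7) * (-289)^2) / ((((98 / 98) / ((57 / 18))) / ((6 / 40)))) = -4760697 / 20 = -238034.85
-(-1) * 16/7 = 16/7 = 2.29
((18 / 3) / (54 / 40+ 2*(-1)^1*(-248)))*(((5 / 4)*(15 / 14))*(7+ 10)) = 19125 / 69629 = 0.27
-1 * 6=-6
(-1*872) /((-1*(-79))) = -872 /79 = -11.04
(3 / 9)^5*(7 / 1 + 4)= 11 / 243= 0.05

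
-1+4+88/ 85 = 343/ 85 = 4.04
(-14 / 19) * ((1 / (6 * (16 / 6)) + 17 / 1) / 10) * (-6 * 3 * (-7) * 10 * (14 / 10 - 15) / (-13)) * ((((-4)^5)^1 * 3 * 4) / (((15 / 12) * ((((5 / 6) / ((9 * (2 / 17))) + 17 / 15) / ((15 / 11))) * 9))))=16387080192 / 12749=1285362.00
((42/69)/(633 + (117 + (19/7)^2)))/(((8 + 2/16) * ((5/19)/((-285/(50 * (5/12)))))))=-35661024/6935118125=-0.01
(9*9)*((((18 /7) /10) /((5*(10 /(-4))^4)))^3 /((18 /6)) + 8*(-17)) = -14413787841716253432 /1308441162109375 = -11016.00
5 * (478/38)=1195/19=62.89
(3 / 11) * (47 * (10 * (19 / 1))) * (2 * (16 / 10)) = 85728 / 11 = 7793.45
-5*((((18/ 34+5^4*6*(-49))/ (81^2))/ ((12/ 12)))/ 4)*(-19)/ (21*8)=-98918465/ 24984288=-3.96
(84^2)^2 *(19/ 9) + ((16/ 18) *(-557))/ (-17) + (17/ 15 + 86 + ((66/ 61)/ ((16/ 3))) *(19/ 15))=39238281121507/ 373320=105106292.51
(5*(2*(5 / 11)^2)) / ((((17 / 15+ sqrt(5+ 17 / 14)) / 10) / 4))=-35700000 / 1879009+ 2250000*sqrt(1218) / 1879009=22.79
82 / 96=41 / 48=0.85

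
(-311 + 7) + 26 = -278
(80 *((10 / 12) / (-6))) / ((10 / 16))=-160 / 9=-17.78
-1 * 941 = -941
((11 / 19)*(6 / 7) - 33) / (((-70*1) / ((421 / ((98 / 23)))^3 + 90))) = 3925143598760241 / 8762497520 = 447948.04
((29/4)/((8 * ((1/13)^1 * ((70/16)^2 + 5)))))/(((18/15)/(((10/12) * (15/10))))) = 1885/3708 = 0.51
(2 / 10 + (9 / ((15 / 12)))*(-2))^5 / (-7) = 1804229351 / 21875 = 82479.06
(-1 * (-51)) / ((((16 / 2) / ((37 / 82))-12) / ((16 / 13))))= 7548 / 689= 10.96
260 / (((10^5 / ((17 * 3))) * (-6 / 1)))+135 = 1349779 / 10000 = 134.98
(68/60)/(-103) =-17/1545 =-0.01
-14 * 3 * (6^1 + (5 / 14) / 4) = -1023 / 4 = -255.75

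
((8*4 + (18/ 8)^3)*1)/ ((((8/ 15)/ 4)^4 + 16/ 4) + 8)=140585625/ 38881024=3.62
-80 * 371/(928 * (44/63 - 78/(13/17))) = 116865/370156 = 0.32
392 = 392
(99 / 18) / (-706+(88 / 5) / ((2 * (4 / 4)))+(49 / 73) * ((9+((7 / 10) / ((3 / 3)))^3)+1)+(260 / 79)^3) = -197955158500 / 23560592111927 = -0.01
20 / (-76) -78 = -1487 / 19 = -78.26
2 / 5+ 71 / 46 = 447 / 230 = 1.94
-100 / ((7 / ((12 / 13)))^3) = -172800 / 753571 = -0.23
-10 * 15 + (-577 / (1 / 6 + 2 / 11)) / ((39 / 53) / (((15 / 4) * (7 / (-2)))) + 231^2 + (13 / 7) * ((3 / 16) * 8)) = -683170341870 / 4553527051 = -150.03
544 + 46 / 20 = 5463 / 10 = 546.30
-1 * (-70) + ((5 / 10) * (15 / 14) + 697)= 21491 / 28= 767.54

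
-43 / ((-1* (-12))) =-43 / 12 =-3.58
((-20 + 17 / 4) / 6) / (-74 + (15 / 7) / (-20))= 147 / 4150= 0.04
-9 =-9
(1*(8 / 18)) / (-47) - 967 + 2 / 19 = -7771009 / 8037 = -966.90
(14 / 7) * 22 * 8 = 352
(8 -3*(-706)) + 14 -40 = 2100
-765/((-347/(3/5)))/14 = 459/4858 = 0.09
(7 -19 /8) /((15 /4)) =37 /30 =1.23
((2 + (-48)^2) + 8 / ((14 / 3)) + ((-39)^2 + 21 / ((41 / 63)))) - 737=896583 / 287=3123.98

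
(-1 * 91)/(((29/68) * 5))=-6188/145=-42.68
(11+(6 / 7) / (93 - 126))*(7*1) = 845 / 11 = 76.82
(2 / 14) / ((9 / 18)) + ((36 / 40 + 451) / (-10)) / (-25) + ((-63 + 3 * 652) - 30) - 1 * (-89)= 34196633 / 17500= 1954.09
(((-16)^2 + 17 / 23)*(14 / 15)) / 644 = 1181 / 3174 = 0.37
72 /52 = 18 /13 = 1.38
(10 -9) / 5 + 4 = 21 / 5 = 4.20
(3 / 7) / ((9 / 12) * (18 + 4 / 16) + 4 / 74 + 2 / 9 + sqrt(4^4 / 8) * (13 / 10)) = 2286910800 / 53846297323 - 851627520 * sqrt(2) / 53846297323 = 0.02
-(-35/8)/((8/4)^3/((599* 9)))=188685/64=2948.20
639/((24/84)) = 4473/2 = 2236.50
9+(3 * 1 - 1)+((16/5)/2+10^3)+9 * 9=1093.60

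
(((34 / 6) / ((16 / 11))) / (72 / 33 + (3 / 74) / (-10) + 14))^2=144814497025 / 2497171099536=0.06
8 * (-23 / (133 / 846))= -155664 / 133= -1170.41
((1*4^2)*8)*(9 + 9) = 2304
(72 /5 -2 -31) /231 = -31 /385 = -0.08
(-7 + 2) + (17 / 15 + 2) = -28 / 15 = -1.87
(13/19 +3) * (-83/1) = -5810/19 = -305.79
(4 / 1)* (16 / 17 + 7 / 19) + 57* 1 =20103 / 323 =62.24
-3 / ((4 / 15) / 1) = -45 / 4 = -11.25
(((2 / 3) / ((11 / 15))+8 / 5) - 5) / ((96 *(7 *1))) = -137 / 36960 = -0.00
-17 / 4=-4.25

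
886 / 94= 443 / 47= 9.43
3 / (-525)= -1 / 175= -0.01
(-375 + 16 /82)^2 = 236144689 /1681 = 140478.70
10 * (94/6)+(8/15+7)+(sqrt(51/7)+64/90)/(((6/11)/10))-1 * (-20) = 55 * sqrt(357)/21+26627/135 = 246.72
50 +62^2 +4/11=42838/11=3894.36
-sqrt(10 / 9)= -sqrt(10) / 3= -1.05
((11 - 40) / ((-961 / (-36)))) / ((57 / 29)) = -10092 / 18259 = -0.55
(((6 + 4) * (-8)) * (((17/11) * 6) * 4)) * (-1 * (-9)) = -293760/11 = -26705.45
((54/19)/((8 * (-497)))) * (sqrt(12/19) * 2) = -27 * sqrt(57)/179417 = -0.00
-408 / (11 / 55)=-2040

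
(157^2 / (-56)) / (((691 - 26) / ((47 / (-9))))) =1158503 / 335160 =3.46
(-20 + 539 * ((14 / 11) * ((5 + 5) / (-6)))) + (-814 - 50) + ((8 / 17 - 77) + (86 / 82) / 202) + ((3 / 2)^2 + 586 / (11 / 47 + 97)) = -4045069845811 / 1930285740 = -2095.58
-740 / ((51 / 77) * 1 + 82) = -11396 / 1273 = -8.95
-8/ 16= -1/ 2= -0.50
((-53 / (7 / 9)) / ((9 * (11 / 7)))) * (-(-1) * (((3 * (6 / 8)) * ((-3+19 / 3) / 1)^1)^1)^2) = -11925 / 44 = -271.02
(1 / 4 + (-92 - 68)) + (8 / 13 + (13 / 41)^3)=-570207031 / 3583892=-159.10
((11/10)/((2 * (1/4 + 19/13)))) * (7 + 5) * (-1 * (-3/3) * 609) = 1045044/445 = 2348.41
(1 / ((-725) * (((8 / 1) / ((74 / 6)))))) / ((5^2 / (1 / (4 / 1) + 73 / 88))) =-703 / 7656000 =-0.00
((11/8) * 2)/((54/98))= 4.99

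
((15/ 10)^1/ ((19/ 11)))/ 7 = 33/ 266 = 0.12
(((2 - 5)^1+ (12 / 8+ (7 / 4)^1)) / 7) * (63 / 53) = 9 / 212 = 0.04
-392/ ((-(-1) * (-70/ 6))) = 168/ 5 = 33.60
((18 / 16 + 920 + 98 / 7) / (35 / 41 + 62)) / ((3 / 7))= 2147047 / 61848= 34.71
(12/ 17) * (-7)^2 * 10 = 5880/ 17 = 345.88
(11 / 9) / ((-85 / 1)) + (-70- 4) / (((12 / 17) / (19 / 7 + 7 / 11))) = -20691802 / 58905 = -351.27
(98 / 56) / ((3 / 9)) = 21 / 4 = 5.25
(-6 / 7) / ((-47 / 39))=234 / 329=0.71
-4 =-4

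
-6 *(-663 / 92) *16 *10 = 6918.26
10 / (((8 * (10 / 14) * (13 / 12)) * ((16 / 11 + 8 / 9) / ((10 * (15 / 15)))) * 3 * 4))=3465 / 6032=0.57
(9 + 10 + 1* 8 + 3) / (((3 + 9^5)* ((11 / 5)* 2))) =25 / 216524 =0.00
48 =48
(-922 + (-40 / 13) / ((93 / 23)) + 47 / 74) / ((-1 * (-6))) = -153.69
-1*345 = -345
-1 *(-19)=19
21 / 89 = 0.24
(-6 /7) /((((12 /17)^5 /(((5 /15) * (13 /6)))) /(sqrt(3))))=-18458141 * sqrt(3) /5225472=-6.12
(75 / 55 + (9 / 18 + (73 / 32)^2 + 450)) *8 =5148411 / 1408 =3656.54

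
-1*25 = -25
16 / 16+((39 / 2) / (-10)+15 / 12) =3 / 10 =0.30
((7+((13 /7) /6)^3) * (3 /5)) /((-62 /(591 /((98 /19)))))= -1949403059 /250088160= -7.79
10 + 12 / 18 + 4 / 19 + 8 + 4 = 22.88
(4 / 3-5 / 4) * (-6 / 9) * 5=-5 / 18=-0.28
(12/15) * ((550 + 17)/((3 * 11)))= 756/55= 13.75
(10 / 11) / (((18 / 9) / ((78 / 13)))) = 30 / 11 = 2.73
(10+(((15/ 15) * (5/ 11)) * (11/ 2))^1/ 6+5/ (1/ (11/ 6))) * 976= 57340/ 3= 19113.33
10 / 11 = 0.91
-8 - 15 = -23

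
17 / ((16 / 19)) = 323 / 16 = 20.19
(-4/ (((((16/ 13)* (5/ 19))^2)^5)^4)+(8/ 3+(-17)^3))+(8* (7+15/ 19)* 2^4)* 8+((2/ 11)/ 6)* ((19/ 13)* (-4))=-1386652914509586277744159966888282059096354449969733670727754676894109844988103937465181956197412317/ 9028781161369041066699109456954240532480000000000000000000000000000000000000000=-153581407027848155801.53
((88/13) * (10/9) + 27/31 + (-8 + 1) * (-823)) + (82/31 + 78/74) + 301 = 815137012/134199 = 6074.09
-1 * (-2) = 2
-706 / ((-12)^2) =-353 / 72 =-4.90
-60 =-60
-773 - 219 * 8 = -2525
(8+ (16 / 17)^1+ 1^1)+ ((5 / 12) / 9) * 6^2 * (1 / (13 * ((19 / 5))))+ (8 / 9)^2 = 3661394 / 340119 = 10.77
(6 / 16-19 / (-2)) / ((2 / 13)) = 1027 / 16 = 64.19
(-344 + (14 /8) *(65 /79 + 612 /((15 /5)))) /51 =1521 /5372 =0.28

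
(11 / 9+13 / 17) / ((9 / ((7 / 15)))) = 2128 / 20655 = 0.10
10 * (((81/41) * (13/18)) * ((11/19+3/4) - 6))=-207675/3116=-66.65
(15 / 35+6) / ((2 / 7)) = 45 / 2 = 22.50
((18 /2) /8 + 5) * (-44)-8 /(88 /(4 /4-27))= -5877 /22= -267.14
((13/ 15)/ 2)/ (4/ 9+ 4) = 39/ 400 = 0.10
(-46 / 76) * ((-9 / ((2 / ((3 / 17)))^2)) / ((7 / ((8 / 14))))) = 1863 / 538118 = 0.00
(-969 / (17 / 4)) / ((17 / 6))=-1368 / 17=-80.47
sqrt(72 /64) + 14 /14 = 1 + 3 * sqrt(2) /4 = 2.06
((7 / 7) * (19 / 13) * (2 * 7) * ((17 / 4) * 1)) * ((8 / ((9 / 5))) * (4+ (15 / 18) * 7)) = 1333990 / 351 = 3800.54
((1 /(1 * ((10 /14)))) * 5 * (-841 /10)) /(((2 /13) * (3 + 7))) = -76531 /200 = -382.66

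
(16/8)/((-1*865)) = -2/865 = -0.00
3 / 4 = 0.75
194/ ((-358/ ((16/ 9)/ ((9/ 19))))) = -29488/ 14499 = -2.03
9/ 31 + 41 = 41.29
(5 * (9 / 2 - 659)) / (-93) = 6545 / 186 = 35.19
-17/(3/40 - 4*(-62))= -680/9923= -0.07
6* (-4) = -24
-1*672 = -672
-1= -1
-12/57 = -4/19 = -0.21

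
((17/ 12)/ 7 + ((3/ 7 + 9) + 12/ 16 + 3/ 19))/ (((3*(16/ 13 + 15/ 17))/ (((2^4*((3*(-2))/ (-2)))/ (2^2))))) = 3717220/ 186333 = 19.95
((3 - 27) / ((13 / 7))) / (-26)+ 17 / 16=4217 / 2704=1.56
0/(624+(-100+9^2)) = 0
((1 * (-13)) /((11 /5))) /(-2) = 65 /22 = 2.95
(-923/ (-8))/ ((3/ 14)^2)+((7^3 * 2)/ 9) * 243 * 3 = 1045415/ 18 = 58078.61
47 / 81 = 0.58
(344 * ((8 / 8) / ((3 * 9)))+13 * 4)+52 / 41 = 73072 / 1107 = 66.01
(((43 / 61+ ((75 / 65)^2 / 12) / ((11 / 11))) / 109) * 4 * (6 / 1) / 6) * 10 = 336430 / 1123681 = 0.30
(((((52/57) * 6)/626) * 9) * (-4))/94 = -936/279509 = -0.00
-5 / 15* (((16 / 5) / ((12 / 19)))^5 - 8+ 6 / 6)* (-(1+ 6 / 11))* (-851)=-36604544467717 / 25059375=-1460712.59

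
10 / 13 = 0.77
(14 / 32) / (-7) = -1 / 16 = -0.06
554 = 554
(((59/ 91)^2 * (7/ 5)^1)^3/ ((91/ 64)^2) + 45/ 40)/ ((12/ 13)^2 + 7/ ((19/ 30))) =0.10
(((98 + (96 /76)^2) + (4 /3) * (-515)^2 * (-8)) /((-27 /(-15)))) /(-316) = 4973.57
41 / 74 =0.55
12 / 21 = 4 / 7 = 0.57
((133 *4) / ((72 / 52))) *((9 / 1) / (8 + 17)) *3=10374 / 25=414.96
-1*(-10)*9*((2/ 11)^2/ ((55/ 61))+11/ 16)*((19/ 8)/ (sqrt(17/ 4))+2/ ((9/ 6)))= 13185639*sqrt(17)/ 724064+231327/ 2662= 161.98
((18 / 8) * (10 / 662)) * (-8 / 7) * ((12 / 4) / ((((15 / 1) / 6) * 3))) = -36 / 2317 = -0.02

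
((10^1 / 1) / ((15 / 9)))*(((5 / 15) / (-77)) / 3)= -2 / 231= -0.01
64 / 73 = 0.88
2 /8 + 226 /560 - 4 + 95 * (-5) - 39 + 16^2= -73177 /280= -261.35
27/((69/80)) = 720/23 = 31.30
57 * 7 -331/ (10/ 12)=9/ 5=1.80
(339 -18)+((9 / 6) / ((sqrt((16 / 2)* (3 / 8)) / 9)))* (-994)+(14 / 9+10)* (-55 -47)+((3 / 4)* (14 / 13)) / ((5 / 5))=-4473* sqrt(3) -66835 / 78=-8604.32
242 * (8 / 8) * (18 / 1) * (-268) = -1167408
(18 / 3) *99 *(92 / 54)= 1012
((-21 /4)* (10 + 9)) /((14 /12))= -171 /2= -85.50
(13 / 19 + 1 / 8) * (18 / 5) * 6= 3321 / 190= 17.48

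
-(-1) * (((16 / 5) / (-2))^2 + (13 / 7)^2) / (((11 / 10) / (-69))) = -1015818 / 2695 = -376.93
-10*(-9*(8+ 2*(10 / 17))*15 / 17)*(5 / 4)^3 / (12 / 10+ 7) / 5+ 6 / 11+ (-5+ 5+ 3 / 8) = 9289161 / 260678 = 35.63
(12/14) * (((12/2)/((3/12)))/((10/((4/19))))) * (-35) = -288/19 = -15.16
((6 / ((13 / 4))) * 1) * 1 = 24 / 13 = 1.85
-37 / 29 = -1.28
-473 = -473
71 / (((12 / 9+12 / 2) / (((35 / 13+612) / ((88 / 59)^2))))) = 5924950923 / 2214784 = 2675.18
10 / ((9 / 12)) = 40 / 3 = 13.33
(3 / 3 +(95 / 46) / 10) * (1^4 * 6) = 333 / 46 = 7.24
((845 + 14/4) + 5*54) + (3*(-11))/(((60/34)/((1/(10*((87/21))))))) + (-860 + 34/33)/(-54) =2930027531/2583900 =1133.96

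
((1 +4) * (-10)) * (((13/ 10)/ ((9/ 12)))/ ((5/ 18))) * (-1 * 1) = 312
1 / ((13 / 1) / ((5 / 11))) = 5 / 143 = 0.03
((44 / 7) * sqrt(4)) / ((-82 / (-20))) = 880 / 287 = 3.07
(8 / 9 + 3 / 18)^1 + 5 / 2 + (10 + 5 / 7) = 899 / 63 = 14.27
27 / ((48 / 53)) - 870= -840.19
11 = 11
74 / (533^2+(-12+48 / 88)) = 814 / 3124853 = 0.00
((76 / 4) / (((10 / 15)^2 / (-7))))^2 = 1432809 / 16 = 89550.56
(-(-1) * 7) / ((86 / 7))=49 / 86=0.57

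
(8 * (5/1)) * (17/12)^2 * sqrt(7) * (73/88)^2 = 7700405 * sqrt(7)/139392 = 146.16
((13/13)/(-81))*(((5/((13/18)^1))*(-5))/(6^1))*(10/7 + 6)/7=100/1323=0.08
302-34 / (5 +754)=229184 / 759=301.96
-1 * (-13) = 13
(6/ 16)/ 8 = 3/ 64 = 0.05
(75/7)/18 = 25/42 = 0.60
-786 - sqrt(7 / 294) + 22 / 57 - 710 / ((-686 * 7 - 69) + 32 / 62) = -1351970746 / 1721229 - sqrt(42) / 42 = -785.62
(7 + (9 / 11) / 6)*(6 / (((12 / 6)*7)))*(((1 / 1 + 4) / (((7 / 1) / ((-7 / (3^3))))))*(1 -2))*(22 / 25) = 157 / 315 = 0.50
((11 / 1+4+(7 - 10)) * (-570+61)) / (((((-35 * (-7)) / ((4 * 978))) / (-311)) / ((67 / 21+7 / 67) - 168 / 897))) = 3238442484207744 / 34356595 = 94259704.26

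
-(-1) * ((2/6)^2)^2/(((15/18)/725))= 290/27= 10.74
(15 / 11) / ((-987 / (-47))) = 5 / 77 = 0.06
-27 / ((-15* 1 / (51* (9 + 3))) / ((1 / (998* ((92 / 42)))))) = 28917 / 57385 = 0.50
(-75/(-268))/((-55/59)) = -885/2948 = -0.30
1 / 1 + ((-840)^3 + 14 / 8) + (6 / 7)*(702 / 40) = -82978557509 / 140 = -592703982.21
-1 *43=-43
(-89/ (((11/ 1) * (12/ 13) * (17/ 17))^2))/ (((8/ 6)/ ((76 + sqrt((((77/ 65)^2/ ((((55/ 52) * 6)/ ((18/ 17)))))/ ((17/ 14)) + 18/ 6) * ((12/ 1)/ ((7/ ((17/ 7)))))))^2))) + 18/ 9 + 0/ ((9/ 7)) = -2265507111617/ 604758000 - 21983 * sqrt(552288945)/ 1439900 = -4104.93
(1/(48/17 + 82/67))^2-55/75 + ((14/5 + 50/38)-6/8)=1631412451/605684850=2.69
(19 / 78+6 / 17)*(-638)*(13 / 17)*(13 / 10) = -378.35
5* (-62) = -310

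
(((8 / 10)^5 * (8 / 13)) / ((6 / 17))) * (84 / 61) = 1949696 / 2478125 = 0.79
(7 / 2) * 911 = 3188.50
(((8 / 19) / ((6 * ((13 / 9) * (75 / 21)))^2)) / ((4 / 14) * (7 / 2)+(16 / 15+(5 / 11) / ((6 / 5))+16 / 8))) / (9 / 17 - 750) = -36652 / 277856258875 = -0.00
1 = 1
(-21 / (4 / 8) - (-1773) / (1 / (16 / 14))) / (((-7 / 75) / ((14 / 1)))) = -2083500 / 7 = -297642.86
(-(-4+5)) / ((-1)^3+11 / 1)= -1 / 10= -0.10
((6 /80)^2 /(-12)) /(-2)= 3 /12800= 0.00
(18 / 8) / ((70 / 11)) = 99 / 280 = 0.35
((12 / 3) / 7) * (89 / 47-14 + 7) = -960 / 329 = -2.92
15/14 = 1.07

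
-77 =-77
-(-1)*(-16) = -16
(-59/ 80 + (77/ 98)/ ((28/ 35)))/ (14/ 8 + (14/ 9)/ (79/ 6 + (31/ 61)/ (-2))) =971193/ 7425460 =0.13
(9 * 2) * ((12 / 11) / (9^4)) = 8 / 2673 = 0.00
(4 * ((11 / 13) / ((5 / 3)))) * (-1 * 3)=-396 / 65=-6.09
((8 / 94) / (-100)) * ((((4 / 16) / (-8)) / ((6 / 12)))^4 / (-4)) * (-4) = -1 / 77004800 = -0.00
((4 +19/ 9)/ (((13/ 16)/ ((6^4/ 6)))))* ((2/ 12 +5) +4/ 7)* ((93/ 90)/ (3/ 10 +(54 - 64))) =-993.09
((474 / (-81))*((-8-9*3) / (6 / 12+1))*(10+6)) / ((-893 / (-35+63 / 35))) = 5875072 / 72333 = 81.22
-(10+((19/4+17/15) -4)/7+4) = -14.27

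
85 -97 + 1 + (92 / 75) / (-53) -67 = -310142 / 3975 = -78.02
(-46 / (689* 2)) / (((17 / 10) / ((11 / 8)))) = -0.03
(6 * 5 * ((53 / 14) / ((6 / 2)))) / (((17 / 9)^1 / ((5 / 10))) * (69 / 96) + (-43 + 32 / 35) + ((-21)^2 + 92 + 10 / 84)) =190800 / 2488493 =0.08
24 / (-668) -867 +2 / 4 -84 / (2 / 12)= -457759 / 334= -1370.54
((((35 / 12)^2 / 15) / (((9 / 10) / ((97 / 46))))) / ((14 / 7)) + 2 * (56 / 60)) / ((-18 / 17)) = -2.39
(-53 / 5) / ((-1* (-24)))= -53 / 120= -0.44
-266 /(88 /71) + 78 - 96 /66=-6075 /44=-138.07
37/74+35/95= 33/38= 0.87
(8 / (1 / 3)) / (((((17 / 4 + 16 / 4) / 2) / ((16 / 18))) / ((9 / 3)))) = 512 / 33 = 15.52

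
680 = 680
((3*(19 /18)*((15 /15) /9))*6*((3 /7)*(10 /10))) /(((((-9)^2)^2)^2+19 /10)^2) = 1900 /3891342740101707261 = 0.00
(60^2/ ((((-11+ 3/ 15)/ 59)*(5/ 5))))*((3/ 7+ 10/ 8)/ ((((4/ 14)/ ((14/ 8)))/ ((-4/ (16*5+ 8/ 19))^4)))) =-316207616375/ 255525765312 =-1.24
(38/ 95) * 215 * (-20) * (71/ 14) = -61060/ 7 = -8722.86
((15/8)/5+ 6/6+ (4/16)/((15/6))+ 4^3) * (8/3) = 873/5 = 174.60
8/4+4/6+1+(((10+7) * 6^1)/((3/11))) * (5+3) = 8987/3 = 2995.67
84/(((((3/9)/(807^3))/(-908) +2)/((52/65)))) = 481024265141952/14316198367315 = 33.60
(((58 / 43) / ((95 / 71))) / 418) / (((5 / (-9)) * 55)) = -18531 / 234785375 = -0.00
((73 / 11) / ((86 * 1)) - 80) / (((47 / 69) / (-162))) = 422567523 / 22231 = 19008.03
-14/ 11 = -1.27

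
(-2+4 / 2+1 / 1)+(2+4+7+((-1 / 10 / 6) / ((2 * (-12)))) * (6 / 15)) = 50401 / 3600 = 14.00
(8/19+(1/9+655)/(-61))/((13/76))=-430528/7137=-60.32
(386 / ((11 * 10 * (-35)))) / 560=-193 / 1078000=-0.00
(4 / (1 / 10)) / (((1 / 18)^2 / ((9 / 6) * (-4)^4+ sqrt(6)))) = 12960 * sqrt(6)+ 4976640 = 5008385.39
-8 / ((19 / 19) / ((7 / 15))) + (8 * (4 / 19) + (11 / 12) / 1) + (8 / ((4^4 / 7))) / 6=-19991 / 18240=-1.10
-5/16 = -0.31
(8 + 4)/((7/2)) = 24/7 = 3.43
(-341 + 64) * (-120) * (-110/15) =-243760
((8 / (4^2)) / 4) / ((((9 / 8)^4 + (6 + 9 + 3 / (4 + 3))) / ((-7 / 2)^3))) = -153664 / 488295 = -0.31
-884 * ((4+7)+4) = -13260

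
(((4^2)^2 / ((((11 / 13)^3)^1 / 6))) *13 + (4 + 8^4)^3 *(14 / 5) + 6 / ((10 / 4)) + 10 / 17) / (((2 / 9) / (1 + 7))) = 785975769621440424 / 113135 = 6947237986665.85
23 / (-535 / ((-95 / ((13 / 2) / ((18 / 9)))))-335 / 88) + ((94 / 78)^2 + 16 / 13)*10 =116400394 / 4096053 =28.42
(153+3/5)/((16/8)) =384/5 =76.80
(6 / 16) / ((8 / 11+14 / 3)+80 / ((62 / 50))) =3069 / 572144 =0.01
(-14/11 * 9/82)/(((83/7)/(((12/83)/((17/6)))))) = -31752/52817963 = -0.00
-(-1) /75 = 1 /75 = 0.01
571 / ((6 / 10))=2855 / 3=951.67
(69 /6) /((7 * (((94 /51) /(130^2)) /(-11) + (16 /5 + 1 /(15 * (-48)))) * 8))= 0.06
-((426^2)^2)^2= -1084617963136880107776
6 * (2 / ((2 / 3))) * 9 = 162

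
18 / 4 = 9 / 2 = 4.50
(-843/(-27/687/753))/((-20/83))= -1340582717/20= -67029135.85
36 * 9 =324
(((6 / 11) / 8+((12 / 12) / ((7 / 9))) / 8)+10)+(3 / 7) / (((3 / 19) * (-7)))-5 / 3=105745 / 12936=8.17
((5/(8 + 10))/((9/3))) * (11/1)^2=605/54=11.20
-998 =-998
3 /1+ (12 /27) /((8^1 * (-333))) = 17981 /5994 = 3.00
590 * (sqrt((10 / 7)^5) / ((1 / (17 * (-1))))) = -1003000 * sqrt(70) / 343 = -24465.60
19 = 19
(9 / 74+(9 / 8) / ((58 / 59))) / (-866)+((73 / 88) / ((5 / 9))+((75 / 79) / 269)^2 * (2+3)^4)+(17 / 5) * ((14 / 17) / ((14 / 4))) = 849167410842361499 / 369282756320911840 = 2.30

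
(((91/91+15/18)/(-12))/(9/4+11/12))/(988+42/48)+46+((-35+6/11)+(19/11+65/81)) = 23271835/1653399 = 14.08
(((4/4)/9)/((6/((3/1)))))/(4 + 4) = 1/144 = 0.01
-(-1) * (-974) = -974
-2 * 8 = -16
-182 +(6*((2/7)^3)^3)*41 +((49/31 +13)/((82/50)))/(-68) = -158800787828629/871920386449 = -182.13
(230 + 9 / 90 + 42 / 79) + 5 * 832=3468599 / 790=4390.63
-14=-14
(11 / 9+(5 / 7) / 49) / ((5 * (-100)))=-0.00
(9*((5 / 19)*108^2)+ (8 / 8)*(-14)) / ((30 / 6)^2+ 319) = 262307 / 3268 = 80.27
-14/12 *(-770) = 2695/3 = 898.33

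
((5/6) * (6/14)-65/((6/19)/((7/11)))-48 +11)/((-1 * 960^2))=19361/106444800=0.00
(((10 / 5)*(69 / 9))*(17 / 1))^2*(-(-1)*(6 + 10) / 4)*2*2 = 9784384 / 9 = 1087153.78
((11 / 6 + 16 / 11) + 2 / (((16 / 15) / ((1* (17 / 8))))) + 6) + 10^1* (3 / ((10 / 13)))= 110399 / 2112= 52.27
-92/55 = -1.67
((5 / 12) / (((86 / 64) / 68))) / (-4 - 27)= -2720 / 3999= -0.68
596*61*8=290848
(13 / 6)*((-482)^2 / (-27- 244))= -1510106 / 813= -1857.45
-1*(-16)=16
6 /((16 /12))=9 /2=4.50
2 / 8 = 1 / 4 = 0.25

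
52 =52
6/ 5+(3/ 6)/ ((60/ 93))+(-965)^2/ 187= 37263773/ 7480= 4981.79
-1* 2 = -2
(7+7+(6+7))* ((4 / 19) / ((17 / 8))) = 864 / 323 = 2.67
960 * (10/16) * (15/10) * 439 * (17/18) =373150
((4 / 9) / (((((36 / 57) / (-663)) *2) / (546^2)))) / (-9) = 69543838 / 9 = 7727093.11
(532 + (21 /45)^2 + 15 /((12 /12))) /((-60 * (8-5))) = -3.04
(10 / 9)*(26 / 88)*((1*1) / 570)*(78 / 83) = 169 / 312246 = 0.00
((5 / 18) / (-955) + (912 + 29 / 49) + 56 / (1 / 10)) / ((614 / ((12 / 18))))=248075717 / 155153502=1.60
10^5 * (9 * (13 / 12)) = 975000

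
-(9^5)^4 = -12157665459056928801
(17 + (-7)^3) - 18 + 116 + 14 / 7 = -226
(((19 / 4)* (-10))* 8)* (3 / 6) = -190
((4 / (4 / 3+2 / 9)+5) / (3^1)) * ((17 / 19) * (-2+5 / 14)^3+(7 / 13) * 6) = -26457335 / 14233128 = -1.86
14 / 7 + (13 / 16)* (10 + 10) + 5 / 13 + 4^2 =1801 / 52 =34.63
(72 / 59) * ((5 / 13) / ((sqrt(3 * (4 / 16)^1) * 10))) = 24 * sqrt(3) / 767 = 0.05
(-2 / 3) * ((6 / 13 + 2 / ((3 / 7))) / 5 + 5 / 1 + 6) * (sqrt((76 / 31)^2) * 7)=-499016 / 3627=-137.58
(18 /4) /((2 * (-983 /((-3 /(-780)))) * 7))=-0.00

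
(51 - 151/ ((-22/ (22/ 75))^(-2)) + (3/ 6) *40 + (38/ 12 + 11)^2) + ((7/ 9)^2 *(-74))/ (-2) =-275102219/ 324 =-849080.92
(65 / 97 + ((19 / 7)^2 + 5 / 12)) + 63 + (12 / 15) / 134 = 71.46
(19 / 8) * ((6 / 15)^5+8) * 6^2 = 2140236 / 3125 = 684.88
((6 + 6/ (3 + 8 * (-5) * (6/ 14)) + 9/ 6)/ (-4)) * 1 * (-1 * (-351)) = -54639/ 88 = -620.90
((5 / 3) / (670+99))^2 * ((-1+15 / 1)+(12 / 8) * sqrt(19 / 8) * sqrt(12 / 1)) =25 * sqrt(114) / 7096332+350 / 5322249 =0.00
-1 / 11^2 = -1 / 121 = -0.01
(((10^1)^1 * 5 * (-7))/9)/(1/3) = -350/3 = -116.67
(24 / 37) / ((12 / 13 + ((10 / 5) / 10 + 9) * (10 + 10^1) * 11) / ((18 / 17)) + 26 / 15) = 1755 / 5179001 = 0.00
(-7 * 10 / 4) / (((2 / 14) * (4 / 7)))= -1715 / 8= -214.38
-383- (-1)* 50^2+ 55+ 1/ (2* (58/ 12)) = 62991/ 29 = 2172.10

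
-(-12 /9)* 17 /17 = 4 /3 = 1.33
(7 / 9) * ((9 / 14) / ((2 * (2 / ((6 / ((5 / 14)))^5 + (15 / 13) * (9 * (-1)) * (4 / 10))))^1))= 27183691881 / 162500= 167284.26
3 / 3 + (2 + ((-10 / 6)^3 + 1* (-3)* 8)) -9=-34.63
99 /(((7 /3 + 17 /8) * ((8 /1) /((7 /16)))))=1.21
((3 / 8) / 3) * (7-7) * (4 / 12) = 0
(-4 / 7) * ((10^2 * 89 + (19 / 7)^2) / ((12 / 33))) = -4801071 / 343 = -13997.29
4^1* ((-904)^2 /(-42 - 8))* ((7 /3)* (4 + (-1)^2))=-11441024 /15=-762734.93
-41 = -41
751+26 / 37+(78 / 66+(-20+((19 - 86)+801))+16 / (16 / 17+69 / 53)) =1212448774 / 822547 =1474.02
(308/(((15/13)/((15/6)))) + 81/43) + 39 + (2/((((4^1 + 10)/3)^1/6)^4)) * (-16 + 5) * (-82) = 1746205036/309729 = 5637.85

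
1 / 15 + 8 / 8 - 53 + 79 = 406 / 15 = 27.07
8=8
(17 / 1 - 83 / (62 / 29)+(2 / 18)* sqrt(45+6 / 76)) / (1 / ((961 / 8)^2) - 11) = 40307223 / 20317334 - 923521* sqrt(65094) / 3474264114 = 1.92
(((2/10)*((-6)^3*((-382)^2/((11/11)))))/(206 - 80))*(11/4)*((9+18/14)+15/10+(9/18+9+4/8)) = -146872506/49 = -2997398.08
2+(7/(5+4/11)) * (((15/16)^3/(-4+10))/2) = 2019937/966656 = 2.09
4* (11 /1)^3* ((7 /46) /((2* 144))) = 9317 /3312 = 2.81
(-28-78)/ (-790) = 53/ 395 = 0.13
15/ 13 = 1.15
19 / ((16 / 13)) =247 / 16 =15.44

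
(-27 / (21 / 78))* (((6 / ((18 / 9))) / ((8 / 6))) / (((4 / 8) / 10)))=-31590 / 7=-4512.86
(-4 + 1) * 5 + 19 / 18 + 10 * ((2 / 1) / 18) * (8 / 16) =-241 / 18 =-13.39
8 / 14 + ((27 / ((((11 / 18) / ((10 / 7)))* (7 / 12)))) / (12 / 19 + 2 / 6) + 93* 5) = 577.71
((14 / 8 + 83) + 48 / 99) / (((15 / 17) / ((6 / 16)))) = 191267 / 5280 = 36.22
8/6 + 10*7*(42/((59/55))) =485336/177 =2742.01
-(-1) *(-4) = -4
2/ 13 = 0.15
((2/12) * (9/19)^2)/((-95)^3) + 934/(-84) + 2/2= -65771379971/6499759875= -10.12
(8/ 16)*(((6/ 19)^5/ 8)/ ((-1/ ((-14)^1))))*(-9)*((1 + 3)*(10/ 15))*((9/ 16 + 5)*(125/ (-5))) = 22708350/ 2476099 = 9.17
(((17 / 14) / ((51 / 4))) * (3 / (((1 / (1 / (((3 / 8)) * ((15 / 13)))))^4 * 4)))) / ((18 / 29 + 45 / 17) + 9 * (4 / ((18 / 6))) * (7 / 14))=28837013504 / 131150289375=0.22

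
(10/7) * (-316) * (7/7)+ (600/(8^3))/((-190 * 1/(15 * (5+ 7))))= -1926005/4256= -452.54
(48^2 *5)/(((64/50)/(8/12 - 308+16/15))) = -2756400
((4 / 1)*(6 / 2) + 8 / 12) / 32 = 19 / 48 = 0.40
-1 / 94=-0.01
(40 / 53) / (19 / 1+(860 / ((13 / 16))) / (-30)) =-0.05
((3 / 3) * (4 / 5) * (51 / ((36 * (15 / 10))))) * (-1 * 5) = -34 / 9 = -3.78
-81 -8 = -89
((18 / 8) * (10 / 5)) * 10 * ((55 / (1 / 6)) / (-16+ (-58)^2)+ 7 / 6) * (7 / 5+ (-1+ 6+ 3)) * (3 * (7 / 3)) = 116137 / 31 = 3746.35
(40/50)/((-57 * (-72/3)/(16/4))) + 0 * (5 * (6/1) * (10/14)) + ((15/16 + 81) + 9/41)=46081537/560880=82.16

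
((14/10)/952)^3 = 1/314432000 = 0.00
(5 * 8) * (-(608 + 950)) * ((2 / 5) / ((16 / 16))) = -24928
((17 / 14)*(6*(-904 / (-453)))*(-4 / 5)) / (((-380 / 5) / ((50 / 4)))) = 38420 / 20083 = 1.91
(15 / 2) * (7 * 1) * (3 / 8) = 315 / 16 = 19.69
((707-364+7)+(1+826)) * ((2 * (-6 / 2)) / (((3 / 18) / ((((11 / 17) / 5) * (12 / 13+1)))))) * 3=-6991380 / 221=-31635.20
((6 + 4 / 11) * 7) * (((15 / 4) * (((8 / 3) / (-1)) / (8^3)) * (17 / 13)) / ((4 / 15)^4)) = -1054265625 / 4685824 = -224.99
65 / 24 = 2.71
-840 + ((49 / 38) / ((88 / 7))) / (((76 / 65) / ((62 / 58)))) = -6190256695 / 7370176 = -839.91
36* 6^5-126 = 279810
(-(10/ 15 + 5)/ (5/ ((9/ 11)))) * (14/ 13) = -714/ 715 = -1.00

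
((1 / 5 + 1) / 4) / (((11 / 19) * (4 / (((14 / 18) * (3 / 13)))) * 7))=19 / 5720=0.00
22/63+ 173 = 10921/63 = 173.35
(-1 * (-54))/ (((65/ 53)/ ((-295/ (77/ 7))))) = -168858/ 143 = -1180.83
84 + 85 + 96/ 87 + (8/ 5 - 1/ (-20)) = 99617/ 580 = 171.75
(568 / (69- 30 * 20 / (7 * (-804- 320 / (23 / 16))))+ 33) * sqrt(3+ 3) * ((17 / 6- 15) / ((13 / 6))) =-8590062935 * sqrt(6) / 37109787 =-567.00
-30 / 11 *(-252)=7560 / 11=687.27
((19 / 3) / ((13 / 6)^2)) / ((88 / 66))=171 / 169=1.01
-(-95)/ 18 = 95/ 18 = 5.28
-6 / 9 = -2 / 3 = -0.67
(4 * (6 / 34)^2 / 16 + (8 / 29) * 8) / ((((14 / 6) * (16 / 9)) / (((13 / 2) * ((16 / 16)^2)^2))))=26059995 / 7509376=3.47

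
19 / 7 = 2.71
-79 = -79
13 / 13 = 1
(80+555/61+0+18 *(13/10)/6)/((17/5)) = 3337/122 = 27.35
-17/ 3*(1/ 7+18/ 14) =-170/ 21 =-8.10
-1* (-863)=863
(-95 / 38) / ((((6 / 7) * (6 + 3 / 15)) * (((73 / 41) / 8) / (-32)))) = 459200 / 6789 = 67.64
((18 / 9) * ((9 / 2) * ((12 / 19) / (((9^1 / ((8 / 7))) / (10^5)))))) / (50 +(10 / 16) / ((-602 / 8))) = 165120000 / 114361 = 1443.85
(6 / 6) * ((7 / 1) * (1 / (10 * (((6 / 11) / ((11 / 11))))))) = 77 / 60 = 1.28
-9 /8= -1.12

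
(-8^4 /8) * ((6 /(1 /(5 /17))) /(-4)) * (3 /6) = 1920 /17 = 112.94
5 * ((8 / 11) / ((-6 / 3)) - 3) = -185 / 11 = -16.82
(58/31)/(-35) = -0.05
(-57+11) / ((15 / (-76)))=3496 / 15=233.07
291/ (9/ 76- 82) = -22116/ 6223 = -3.55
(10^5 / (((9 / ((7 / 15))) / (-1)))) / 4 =-35000 / 27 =-1296.30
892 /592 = 223 /148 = 1.51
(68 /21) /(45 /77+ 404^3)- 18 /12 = -45695908861 /30463940238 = -1.50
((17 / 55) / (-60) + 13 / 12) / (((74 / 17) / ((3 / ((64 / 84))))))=635103 / 651200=0.98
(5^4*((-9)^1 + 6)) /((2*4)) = -1875 /8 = -234.38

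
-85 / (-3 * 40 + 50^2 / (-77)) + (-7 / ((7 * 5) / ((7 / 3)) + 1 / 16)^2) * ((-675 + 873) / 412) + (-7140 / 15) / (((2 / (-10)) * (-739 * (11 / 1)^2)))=648175394696585 / 1256027682227516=0.52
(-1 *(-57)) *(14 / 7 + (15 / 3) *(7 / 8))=2907 / 8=363.38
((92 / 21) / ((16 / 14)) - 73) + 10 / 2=-385 / 6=-64.17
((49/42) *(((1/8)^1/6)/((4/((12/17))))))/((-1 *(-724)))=7/1181568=0.00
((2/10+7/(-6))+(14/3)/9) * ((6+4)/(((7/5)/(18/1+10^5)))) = -60510890/189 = -320163.44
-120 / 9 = -40 / 3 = -13.33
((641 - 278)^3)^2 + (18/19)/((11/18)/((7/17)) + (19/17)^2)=4326562599645209384511/1891051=2287914286629609.35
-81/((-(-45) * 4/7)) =-63/20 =-3.15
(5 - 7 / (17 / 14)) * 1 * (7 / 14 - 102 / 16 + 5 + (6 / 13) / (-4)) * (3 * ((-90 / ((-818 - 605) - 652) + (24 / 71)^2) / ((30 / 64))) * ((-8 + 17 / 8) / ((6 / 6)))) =-798227649 / 177821275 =-4.49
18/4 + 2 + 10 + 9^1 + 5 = 61/2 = 30.50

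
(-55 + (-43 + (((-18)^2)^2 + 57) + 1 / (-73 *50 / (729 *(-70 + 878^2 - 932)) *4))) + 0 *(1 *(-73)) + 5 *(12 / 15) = 485432711 / 7300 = 66497.63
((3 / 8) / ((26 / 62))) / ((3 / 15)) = 465 / 104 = 4.47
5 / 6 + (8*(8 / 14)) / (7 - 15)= 11 / 42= 0.26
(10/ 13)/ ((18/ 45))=25/ 13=1.92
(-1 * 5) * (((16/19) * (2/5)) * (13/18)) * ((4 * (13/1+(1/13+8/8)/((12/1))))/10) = -6.37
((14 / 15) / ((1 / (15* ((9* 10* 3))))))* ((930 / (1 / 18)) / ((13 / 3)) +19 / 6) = 189987210 / 13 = 14614400.77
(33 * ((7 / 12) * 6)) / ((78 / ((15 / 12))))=385 / 208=1.85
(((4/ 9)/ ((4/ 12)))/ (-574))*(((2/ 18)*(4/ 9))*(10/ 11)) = -80/ 767151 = -0.00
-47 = -47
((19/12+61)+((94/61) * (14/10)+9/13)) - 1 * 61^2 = -173931877/47580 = -3655.57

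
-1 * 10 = -10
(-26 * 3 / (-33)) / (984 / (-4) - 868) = -13 / 6127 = -0.00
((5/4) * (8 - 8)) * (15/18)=0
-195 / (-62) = 195 / 62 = 3.15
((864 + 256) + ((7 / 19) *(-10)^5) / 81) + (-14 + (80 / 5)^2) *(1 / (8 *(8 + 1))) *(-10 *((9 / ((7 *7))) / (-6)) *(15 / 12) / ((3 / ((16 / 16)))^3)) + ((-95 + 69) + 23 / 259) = 9513424789 / 14881104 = 639.30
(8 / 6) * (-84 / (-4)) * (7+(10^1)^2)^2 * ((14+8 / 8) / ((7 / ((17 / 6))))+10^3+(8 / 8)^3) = 322838902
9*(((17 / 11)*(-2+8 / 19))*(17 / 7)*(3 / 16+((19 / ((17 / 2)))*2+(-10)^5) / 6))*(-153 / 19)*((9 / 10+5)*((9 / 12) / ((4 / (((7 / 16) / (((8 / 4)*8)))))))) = -216516.46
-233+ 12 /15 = -1161 /5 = -232.20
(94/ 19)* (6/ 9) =188/ 57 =3.30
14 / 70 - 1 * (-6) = 31 / 5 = 6.20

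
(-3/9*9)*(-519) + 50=1607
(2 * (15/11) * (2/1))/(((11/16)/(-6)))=-5760/121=-47.60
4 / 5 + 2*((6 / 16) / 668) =10703 / 13360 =0.80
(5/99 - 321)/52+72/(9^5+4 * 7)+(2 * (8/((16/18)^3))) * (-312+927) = 34072837169629/2433027168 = 14004.30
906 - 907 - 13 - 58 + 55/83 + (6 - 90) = -12893/83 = -155.34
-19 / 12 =-1.58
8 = 8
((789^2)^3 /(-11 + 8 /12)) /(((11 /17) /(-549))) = 6754676274530806981239 /341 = 19808434822670988214.78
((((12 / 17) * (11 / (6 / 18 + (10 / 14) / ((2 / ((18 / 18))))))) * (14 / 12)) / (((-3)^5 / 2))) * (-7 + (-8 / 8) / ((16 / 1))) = 60907 / 79866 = 0.76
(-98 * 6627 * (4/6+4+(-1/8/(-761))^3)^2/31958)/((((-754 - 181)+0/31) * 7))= 154311285721620201636208670623/2282077162762376191801896468480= 0.07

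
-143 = -143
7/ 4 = 1.75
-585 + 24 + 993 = 432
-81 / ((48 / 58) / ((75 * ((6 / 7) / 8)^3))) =-1585575 / 175616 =-9.03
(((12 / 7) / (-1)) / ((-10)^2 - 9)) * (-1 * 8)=96 / 637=0.15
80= 80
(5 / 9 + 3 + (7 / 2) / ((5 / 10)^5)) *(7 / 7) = 1040 / 9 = 115.56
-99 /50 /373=-99 /18650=-0.01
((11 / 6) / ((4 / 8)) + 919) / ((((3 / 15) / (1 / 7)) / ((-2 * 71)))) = -1965280 / 21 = -93584.76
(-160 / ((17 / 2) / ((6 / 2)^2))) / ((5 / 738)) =-425088 / 17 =-25005.18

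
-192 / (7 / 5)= -960 / 7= -137.14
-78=-78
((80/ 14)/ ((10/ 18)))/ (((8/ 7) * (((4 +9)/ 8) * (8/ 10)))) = 90/ 13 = 6.92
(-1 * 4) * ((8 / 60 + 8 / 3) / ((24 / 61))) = -427 / 15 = -28.47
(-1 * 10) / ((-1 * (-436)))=-5 / 218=-0.02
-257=-257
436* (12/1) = 5232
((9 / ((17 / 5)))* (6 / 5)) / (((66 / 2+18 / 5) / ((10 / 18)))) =50 / 1037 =0.05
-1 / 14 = -0.07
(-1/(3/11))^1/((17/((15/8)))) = -0.40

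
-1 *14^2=-196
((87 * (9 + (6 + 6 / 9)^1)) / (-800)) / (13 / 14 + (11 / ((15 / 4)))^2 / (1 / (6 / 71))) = -2032233 / 1974928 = -1.03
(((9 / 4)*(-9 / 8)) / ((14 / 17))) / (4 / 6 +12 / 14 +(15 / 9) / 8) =-1377 / 776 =-1.77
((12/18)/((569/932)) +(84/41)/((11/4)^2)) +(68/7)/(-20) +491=145789907656/296394945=491.88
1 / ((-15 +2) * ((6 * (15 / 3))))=-1 / 390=-0.00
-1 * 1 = -1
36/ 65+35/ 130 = 107/ 130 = 0.82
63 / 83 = 0.76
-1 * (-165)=165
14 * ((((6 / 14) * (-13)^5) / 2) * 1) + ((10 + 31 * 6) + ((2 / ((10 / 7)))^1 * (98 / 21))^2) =-250569071 / 225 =-1113640.32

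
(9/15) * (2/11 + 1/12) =7/44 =0.16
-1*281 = -281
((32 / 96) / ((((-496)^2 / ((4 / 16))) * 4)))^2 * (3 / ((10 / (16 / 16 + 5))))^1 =1 / 77470556487680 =0.00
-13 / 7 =-1.86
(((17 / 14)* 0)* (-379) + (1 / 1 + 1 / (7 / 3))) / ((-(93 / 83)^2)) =-68890 / 60543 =-1.14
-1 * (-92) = 92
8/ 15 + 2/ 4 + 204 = 6151/ 30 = 205.03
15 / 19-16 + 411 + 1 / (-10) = 75181 / 190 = 395.69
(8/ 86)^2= 16/ 1849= 0.01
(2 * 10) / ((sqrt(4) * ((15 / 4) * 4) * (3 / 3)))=2 / 3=0.67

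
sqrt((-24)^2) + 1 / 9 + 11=316 / 9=35.11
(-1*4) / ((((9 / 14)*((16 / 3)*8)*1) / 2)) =-0.29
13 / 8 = 1.62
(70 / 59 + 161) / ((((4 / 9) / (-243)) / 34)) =-355765851 / 118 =-3014964.84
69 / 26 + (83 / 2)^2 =89695 / 52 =1724.90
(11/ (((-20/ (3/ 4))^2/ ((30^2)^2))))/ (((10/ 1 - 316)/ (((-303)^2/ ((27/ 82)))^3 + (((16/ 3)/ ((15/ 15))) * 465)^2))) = -60357850014271524825/ 68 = -887615441386345953.31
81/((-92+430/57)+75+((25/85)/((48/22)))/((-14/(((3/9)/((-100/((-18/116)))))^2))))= -59144287104000/6904650369881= -8.57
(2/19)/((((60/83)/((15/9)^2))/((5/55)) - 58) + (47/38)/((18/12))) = -2490/1284769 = -0.00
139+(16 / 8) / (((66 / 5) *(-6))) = 27517 / 198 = 138.97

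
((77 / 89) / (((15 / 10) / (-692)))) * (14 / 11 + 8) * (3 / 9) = -329392 / 267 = -1233.68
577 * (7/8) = 4039/8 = 504.88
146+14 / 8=591 / 4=147.75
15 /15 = 1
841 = 841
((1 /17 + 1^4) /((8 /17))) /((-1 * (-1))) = 9 /4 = 2.25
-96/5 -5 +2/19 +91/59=-22.55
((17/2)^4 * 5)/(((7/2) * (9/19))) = 7934495/504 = 15743.05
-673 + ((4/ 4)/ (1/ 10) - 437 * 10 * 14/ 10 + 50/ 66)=-223748/ 33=-6780.24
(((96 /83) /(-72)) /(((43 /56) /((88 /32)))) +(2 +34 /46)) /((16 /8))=660373 /492522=1.34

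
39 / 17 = 2.29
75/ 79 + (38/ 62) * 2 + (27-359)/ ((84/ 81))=-5450920/ 17143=-317.97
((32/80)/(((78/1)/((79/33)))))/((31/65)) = 79/3069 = 0.03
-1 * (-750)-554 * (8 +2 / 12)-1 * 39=-11440 / 3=-3813.33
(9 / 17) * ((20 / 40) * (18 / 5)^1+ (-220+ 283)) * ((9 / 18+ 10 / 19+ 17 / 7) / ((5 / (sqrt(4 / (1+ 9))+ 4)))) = 1339902 * sqrt(10) / 282625+ 5359608 / 56525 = 109.81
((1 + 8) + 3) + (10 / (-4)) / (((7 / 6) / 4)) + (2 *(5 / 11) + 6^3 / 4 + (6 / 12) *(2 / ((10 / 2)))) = 58.54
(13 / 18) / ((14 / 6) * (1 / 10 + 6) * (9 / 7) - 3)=65 / 1377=0.05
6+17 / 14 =101 / 14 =7.21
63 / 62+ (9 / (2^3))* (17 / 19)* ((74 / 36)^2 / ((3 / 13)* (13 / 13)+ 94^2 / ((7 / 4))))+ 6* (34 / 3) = 316441662925 / 4584983328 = 69.02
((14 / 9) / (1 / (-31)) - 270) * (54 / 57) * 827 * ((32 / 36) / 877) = -37896448 / 149967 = -252.70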